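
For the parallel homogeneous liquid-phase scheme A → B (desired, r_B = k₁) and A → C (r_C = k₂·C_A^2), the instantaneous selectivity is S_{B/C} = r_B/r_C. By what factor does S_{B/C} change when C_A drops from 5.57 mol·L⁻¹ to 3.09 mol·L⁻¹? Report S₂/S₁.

S_{B/C} = (k₁/k₂)·C_A^-2, so S₂/S₁ = (C_{A,2}/C_{A,1})^-2.
= (3.09/5.57)^(-2) = (0.5548)^(-2) = 3.25.
Selectivity toward B rises as C_A falls — low-concentration operation is favoured.

3.25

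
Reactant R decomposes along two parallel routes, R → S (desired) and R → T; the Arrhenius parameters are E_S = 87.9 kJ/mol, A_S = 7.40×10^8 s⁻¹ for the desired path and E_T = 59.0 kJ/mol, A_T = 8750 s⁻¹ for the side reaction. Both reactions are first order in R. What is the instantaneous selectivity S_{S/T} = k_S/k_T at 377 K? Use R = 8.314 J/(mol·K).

8.37

Since both paths have the same order in R, the concentration cancels and S_{S/T} = k_S/k_T = (A_S/A_T)·exp[(E_T−E_S)/(RT)].
(E_T−E_S)/(RT) = (59.0−87.9)×10³/(8.314×377) = -28900/3134 = -9.220.
k_S/k_T = (7.40×10^8/8750)·exp(-9.220) = 84571 × 9.901×10^-5 = 8.37.
Since E_S > E_T, raising the temperature improves selectivity toward S.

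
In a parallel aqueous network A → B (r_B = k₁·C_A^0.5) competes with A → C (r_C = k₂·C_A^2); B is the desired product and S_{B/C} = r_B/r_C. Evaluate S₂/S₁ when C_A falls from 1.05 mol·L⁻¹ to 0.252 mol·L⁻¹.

S_{B/C} = (k₁/k₂)·C_A^-1.5, so S₂/S₁ = (C_{A,2}/C_{A,1})^-1.5.
= (0.252/1.05)^(-1.5) = (0.2400)^(-1.5) = 8.51.

8.51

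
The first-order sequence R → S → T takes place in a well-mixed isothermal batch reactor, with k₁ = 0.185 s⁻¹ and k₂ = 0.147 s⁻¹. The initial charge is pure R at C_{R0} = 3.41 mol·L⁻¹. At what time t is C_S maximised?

For first-order series the maximum of C_S occurs at t_opt = ln(k₂/k₁)/(k₂−k₁).
= ln(0.147/0.185)/(0.147−0.185) = ln(0.7946)/-0.03800 = -0.2299/-0.03800 = 6.05 s.

6.05 s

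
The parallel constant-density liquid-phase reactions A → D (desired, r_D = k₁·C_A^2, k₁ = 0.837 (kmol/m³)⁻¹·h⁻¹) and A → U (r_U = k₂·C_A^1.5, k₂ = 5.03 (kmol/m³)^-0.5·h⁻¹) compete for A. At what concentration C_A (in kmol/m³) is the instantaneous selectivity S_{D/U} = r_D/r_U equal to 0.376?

S_{D/U} = (k₁/k₂)·C_A^0.5 ⇒ C_A = (S·k₂/k₁)^(2).
= (0.376×5.03/0.837)^(2) = (2.260)^(2) = 5.11 kmol/m³.

5.11 kmol/m³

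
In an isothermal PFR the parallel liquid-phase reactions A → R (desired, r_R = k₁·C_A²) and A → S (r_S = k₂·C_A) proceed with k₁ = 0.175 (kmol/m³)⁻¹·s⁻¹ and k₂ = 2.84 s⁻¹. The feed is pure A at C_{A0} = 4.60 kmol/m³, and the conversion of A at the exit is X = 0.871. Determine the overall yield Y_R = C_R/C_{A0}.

C_A = C_{A0}(1−X) = 0.5934 kmol/m³.
Along a PFR/batch, dC_S/dC_A = −r_S/(r_R+r_S) = −k₂/(k₂+k₁·C_A).
Integrating from C_{A0} to C_A: C_S = (2.84/0.175)·ln[(2.84+0.175·4.60)/(2.84+0.175·0.593)] = 16.23·ln(3.645/2.944) = 3.467 kmol/m³.
Then C_R = (C_{A0}−C_A) − C_S = 4.007 − 3.467 = 0.5395 kmol/m³.
Y_R = C_R/C_{A0} = 0.5395/4.60 = 0.117.

0.117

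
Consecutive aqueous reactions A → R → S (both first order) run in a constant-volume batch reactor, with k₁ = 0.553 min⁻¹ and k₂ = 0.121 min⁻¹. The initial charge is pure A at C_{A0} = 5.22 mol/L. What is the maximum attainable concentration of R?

3.41 mol/L

Evaluating C_R at t_opt = ln(k₂/k₁)/(k₂−k₁) gives C_{R,max}/C_{A0} = (k₁/k₂)^[k₂/(k₂−k₁)].
= (0.553/0.121)^(0.121/(0.121−0.553)) = (4.570)^(-0.2801) = 0.6534.
C_{R,max} = 0.6534×5.22 = 3.41 mol/L.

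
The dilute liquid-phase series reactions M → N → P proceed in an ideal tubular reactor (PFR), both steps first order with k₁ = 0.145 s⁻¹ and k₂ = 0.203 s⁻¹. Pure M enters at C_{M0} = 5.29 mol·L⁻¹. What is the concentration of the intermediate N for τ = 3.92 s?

1.52 mol·L⁻¹

For first-order series with pure M initially, C_N(τ) = k₁C_{M0}/(k₂−k₁)·(e^(−k₁τ) − e^(−k₂τ)).
e^(−k₁τ) = e^(−0.145×3.92) = e^(−0.5684) = 0.5664; e^(−k₂τ) = e^(−0.7958) = 0.4512.
C_N = 0.145×5.29/(0.203−0.145) × (0.5664−0.4512) = 13.22×0.1152 = 1.523 mol·L⁻¹.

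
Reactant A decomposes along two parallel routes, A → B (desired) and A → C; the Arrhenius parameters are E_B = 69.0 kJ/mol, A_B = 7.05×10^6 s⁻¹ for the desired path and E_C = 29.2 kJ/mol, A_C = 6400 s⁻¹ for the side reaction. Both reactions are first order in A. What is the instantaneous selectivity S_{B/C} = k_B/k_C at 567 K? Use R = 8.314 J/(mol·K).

0.237

k_B/k_C = (A_B/A_C)·exp[−(E_B−E_C)/(RT)] = (A_B/A_C)·exp[(E_C−E_B)/(RT)].
(E_C−E_B)/(RT) = (29.2−69.0)×10³/(8.314×567) = -39800/4714 = -8.443.
k_B/k_C = (7.05×10^6/6400)·exp(-8.443) = 1102 × 2.154×10^-4 = 0.237.
Since E_B > E_C, raising the temperature improves selectivity toward B.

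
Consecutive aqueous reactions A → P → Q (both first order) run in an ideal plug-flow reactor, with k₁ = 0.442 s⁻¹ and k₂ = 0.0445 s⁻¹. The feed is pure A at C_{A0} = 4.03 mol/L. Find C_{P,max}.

3.12 mol/L

For a first-order series the maximum intermediate yield is C_{P,max}/C_{A0} = (k₁/k₂)^[k₂/(k₂−k₁)].
= (0.442/0.0445)^(0.0445/(0.0445−0.442)) = (9.933)^(-0.1119) = 0.7734.
C_{P,max} = 0.7734×4.03 = 3.12 mol/L.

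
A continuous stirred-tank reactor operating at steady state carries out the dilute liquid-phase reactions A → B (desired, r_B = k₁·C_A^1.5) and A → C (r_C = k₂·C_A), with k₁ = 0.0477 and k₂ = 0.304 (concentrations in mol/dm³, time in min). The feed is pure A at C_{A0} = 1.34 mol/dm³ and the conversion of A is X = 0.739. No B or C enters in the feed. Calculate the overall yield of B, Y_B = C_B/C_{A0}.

Exit C_A = C_{A0}(1−X) = 1.34×0.261 = 0.3497 mol/dm³.
A CSTR operates uniformly at the exit composition, giving r_B = 0.009866 and r_C = 0.1063 (each k·C_A^n at C_A = 0.3497).
Fraction of consumed A going to B: r_B/(r_B+r_C) = 0.08491.
C_B = 0.08491·C_{A0}·X = 0.08491×1.34×0.739 = 0.0841 mol/dm³; Y_B = C_B/C_{A0} = 0.0628.

0.0628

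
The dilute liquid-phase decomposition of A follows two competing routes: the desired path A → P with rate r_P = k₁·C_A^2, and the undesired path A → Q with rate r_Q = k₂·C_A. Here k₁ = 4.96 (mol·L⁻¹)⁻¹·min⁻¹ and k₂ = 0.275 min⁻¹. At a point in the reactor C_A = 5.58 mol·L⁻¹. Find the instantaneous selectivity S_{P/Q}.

101

S_{P/Q} = r_P/r_Q = (k₁·C_A^2)/(k₂·C_A) = (k₁/k₂)·C_A.
= (4.96×5.580^2) / (0.275×5.580) = 154.4/1.535 = 101.
Since the desired path is higher order in A, keeping C_A high (PFR or concentrated feed) favours P.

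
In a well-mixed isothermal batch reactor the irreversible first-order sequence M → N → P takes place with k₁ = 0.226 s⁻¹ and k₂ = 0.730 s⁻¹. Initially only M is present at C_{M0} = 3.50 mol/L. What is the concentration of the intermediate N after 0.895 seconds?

Solving the coupled first-order balances gives C_N(t) = [k₁/(k₂−k₁)]·C_{M0}·(e^(−k₁t) − e^(−k₂t)).
e^(−k₁t) = e^(−0.226×0.895) = e^(−0.2023) = 0.8169; e^(−k₂t) = e^(−0.6533) = 0.5203.
C_N = 0.226×3.50/(0.730−0.226) × (0.8169−0.5203) = 1.569×0.2966 = 0.4655 mol/L.

0.465 mol/L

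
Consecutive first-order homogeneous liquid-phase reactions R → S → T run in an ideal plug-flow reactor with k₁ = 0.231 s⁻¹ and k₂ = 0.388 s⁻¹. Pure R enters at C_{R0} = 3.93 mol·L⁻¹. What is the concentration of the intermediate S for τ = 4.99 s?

For first-order series with pure R initially, C_S(τ) = k₁C_{R0}/(k₂−k₁)·(e^(−k₁τ) − e^(−k₂τ)).
e^(−k₁τ) = e^(−0.231×4.99) = e^(−1.153) = 0.3158; e^(−k₂τ) = e^(−1.936) = 0.1443.
C_S = 0.231×3.93/(0.388−0.231) × (0.3158−0.1443) = 5.782×0.1715 = 0.9918 mol·L⁻¹.

0.992 mol·L⁻¹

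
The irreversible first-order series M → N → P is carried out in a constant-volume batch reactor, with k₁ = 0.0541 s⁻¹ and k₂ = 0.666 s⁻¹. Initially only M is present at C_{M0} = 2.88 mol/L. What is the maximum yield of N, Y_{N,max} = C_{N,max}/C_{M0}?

At the optimum, C_{N,max}/C_{M0} = (k₁/k₂)^[k₂/(k₂−k₁)].
= (0.0541/0.666)^(0.666/(0.666−0.0541)) = (0.08123)^(1.088) = 0.06506.

0.0651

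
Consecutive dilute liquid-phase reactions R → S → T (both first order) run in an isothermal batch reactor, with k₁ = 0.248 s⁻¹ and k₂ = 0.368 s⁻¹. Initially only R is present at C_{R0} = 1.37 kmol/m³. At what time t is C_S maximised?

3.29 s

Setting dC_S/dt = 0 gives t_opt = ln(k₂/k₁)/(k₂−k₁).
= ln(0.368/0.248)/(0.368−0.248) = ln(1.484)/0.1200 = 0.3947/0.1200 = 3.29 s.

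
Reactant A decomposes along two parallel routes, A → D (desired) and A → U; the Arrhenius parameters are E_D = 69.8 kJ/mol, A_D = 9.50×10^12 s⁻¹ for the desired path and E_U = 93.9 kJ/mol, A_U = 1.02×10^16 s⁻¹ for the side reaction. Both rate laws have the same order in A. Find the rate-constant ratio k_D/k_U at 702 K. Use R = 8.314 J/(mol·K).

0.0579

With equal orders, S_{D/U} = k_D/k_U = (A_D/A_U)·exp[(E_U−E_D)/(RT)].
(E_U−E_D)/(RT) = (93.9−69.8)×10³/(8.314×702) = 24100/5836 = 4.129.
k_D/k_U = (9.50×10^12/1.02×10^16)·exp(4.129) = 9.314×10^-4 × 62.13 = 0.0579.
Since E_D < E_U, lowering the temperature improves selectivity toward D.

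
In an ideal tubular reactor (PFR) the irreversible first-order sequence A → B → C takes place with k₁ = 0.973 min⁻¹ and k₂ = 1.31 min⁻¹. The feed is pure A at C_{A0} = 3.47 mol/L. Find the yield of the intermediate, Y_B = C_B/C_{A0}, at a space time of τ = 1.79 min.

0.229

For first-order series with pure A initially, C_B(τ) = k₁C_{A0}/(k₂−k₁)·(e^(−k₁τ) − e^(−k₂τ)).
e^(−k₁τ) = e^(−0.973×1.79) = e^(−1.742) = 0.1752; e^(−k₂τ) = e^(−2.345) = 0.09586.
C_B = 0.973×3.47/(1.31−0.973) × (0.1752−0.09586) = 10.02×0.07937 = 0.7952 mol/L.
Y_B = C_B/C_{A0} = 0.7952/3.47 = 0.229.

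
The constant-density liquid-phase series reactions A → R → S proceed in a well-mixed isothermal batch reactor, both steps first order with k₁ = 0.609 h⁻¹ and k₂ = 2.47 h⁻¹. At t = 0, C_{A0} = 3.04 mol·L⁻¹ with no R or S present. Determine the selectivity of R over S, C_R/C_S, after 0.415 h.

Solving the coupled first-order balances gives C_R(t) = [k₁/(k₂−k₁)]·C_{A0}·(e^(−k₁t) − e^(−k₂t)).
e^(−k₁t) = e^(−0.609×0.415) = e^(−0.2527) = 0.7767; e^(−k₂t) = e^(−1.025) = 0.3588.
C_R = 0.609×3.04/(2.47−0.609) × (0.7767−0.3588) = 0.9948×0.4179 = 0.4157 mol·L⁻¹.
C_A = C_{A0}e^(−k₁t) = 2.361 mol·L⁻¹, so C_S = C_{A0}−C_A−C_R = 0.2632 mol·L⁻¹; C_R/C_S = 1.58.

1.58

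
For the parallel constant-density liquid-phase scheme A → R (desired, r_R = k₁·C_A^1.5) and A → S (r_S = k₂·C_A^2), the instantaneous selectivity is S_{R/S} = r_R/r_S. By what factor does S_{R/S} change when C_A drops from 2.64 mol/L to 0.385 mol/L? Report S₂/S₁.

2.62

S_{R/S} = (k₁/k₂)·C_A^-0.5, so S₂/S₁ = (C_{A,2}/C_{A,1})^-0.5.
= (0.385/2.64)^(-0.5) = (0.1458)^(-0.5) = 2.62.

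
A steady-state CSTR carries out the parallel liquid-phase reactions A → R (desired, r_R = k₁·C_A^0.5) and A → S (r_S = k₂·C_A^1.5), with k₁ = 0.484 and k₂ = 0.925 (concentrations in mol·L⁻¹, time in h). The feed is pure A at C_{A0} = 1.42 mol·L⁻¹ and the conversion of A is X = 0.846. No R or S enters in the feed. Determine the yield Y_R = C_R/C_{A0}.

0.597

Exit C_A = C_{A0}(1−X) = 1.42×0.154 = 0.2187 mol·L⁻¹.
A CSTR operates uniformly at the exit composition, giving r_R = 0.2263 and r_S = 0.09459 (each k·C_A^n at C_A = 0.2187).
Fraction of consumed A going to R: r_R/(r_R+r_S) = 0.7053.
C_R = 0.7053·C_{A0}·X = 0.7053×1.42×0.846 = 0.847 mol·L⁻¹; Y_R = C_R/C_{A0} = 0.597.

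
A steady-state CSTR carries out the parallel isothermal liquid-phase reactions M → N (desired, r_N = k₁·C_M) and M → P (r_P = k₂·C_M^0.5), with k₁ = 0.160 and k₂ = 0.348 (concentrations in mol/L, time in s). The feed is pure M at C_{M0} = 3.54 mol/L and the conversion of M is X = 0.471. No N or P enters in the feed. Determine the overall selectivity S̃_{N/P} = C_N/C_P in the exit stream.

0.629

Exit C_M = C_{M0}(1−X) = 3.54×0.529 = 1.873 mol/L.
In a CSTR the entire volume is at exit conditions, so r_N = 0.160×1.873 = 0.2996 and r_P = 0.348×1.873^0.5 = 0.4762.
Overall selectivity = C_N/C_P = r_Nτ/(r_Pτ) = r_N/r_P = 0.629.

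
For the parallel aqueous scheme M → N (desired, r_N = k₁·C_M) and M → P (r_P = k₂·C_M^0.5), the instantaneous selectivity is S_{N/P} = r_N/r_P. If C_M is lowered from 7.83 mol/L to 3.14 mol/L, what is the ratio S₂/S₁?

0.633

S_{N/P} = (k₁/k₂)·C_M^0.5, so S₂/S₁ = (C_{M,2}/C_{M,1})^0.5.
= (3.14/7.83)^0.5 = (0.4010)^0.5 = 0.633.
Selectivity toward N falls as C_M falls — high-concentration operation is favoured.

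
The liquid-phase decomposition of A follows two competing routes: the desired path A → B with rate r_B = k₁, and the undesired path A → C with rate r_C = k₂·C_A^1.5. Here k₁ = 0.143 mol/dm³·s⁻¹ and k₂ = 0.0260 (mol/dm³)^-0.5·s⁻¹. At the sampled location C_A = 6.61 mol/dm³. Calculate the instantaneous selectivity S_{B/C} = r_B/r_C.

S_{B/C} = r_B/r_C = (k₁)/(k₂·C_A^1.5) = (k₁/k₂)·C_A^-1.5.
= (0.143) / (0.0260×6.610^1.5) = 0.1430/0.4419 = 0.324.
The undesired path is higher order in A, so low C_A (CSTR or dilute feed) favours B.

0.324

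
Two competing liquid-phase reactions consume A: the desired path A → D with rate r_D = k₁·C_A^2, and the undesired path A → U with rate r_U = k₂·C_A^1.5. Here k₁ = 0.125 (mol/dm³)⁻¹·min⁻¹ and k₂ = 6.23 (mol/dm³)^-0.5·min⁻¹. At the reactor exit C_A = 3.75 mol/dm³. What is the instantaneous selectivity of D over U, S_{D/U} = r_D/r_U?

0.0389

S_{D/U} = r_D/r_U = (k₁·C_A^2)/(k₂·C_A^1.5) = (k₁/k₂)·C_A^0.5.
= (0.125×3.750^2) / (6.23×3.750^1.5) = 1.758/45.24 = 0.0389.
Since the desired path is higher order in A, keeping C_A high (PFR or concentrated feed) favours D.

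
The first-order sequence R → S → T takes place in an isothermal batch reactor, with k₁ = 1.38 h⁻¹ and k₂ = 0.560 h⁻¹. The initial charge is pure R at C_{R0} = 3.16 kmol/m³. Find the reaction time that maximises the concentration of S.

1.10 h

For first-order series the maximum of C_S occurs at t_opt = ln(k₂/k₁)/(k₂−k₁).
= ln(0.560/1.38)/(0.560−1.38) = ln(0.4058)/-0.8200 = -0.9019/-0.8200 = 1.10 h.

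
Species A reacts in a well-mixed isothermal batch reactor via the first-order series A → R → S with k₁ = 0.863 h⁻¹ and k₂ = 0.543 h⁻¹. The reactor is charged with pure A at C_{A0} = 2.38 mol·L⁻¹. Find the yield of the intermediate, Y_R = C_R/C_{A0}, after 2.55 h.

For first-order series with pure A initially, C_R(t) = k₁C_{A0}/(k₂−k₁)·(e^(−k₁t) − e^(−k₂t)).
e^(−k₁t) = e^(−0.863×2.55) = e^(−2.201) = 0.1107; e^(−k₂t) = e^(−1.385) = 0.2504.
C_R = 0.863×2.38/(0.543−0.863) × (0.1107−0.2504) = (-6.419)×(-0.1397) = 0.8965 mol·L⁻¹.
Y_R = C_R/C_{A0} = 0.8965/2.38 = 0.377.

0.377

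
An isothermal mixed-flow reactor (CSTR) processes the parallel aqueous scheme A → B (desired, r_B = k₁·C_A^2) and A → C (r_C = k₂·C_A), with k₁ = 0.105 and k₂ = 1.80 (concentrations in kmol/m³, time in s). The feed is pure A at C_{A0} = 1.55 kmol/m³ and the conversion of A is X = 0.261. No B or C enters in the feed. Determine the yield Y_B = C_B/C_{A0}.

Exit C_A = C_{A0}(1−X) = 1.55×0.739 = 1.145 kmol/m³.
A CSTR operates uniformly at the exit composition, giving r_B = 0.1378 and r_C = 2.062 (each k·C_A^n at C_A = 1.145).
Fraction of consumed A going to B: r_B/(r_B+r_C) = 0.06263.
C_B = 0.06263·C_{A0}·X = 0.06263×1.55×0.261 = 0.0253 kmol/m³; Y_B = C_B/C_{A0} = 0.0163.

0.0163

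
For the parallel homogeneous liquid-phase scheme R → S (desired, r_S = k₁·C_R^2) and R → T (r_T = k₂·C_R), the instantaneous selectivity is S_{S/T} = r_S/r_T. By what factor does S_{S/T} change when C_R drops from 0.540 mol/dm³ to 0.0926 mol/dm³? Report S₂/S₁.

S_{S/T} = (k₁/k₂)·C_R, so S₂/S₁ = (C_{R,2}/C_{R,1}).
= 0.0926/0.540 = 0.171.

0.171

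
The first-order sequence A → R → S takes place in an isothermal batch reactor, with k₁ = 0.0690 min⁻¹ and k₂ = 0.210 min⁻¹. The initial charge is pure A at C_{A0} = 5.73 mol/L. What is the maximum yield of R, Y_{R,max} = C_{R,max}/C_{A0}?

Evaluating C_R at t_opt = ln(k₂/k₁)/(k₂−k₁) gives C_{R,max}/C_{A0} = (k₁/k₂)^[k₂/(k₂−k₁)].
= (0.0690/0.210)^(0.210/(0.210−0.0690)) = (0.3286)^(1.489) = 0.1906.

0.191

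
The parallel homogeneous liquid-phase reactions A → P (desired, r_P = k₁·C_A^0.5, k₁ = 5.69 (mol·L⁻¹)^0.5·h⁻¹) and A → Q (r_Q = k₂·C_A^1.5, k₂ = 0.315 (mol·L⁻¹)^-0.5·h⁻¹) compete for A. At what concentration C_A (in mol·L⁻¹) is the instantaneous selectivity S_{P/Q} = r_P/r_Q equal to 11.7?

S_{P/Q} = (k₁/k₂)·C_A⁻¹ ⇒ C_A = (S·k₂/k₁)^(-1).
= (11.7×0.315/5.69)^(-1) = (0.6477)^(-1) = 1.54 mol·L⁻¹.

1.54 mol·L⁻¹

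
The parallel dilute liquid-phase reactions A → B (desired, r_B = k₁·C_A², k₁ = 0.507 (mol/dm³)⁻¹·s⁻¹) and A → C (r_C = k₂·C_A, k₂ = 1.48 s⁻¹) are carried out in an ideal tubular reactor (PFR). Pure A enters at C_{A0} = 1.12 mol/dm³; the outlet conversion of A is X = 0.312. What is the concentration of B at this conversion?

C_A = C_{A0}(1−X) = 0.7706 mol/dm³.
Along a PFR/batch, dC_C/dC_A = −r_C/(r_B+r_C) = −k₂/(k₂+k₁·C_A).
Integrating from C_{A0} to C_A: C_C = (1.48/0.507)·ln[(1.48+0.507·1.12)/(1.48+0.507·0.771)] = 2.919·ln(2.048/1.871) = 0.2641 mol/dm³.
Then C_B = (C_{A0}−C_A) − C_C = 0.3494 − 0.2641 = 0.08530 mol/dm³.

0.0853 mol/dm³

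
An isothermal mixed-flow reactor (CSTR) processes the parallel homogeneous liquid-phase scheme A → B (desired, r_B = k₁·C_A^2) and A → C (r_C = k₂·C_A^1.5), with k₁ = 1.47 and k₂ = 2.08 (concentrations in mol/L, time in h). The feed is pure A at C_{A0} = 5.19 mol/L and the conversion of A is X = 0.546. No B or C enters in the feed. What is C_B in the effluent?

Exit C_A = C_{A0}(1−X) = 5.19×0.454 = 2.356 mol/L.
In a CSTR the entire volume is at exit conditions, so r_B = 1.47×2.356^2 = 8.161 and r_C = 2.08×2.356^1.5 = 7.523.
Fraction of consumed A going to B: r_B/(r_B+r_C) = 0.5203.
C_B = 0.5203·C_{A0}·X = 0.5203×5.19×0.546 = 1.47 mol/L.

1.47 mol/L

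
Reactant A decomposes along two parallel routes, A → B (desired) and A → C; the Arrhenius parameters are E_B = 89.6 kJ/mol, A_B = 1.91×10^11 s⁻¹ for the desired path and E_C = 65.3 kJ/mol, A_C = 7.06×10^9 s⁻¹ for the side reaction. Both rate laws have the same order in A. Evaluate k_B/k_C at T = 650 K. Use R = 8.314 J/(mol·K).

0.302

Since both paths have the same order in A, the concentration cancels and S_{B/C} = k_B/k_C = (A_B/A_C)·exp[(E_C−E_B)/(RT)].
(E_C−E_B)/(RT) = (65.3−89.6)×10³/(8.314×650) = -24300/5404 = -4.497.
k_B/k_C = (1.91×10^11/7.06×10^9)·exp(-4.497) = 27.05 × 0.01115 = 0.302.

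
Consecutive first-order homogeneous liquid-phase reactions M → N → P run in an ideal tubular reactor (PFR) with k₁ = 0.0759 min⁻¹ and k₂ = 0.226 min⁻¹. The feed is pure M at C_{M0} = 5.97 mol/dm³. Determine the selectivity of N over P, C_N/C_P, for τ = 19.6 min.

0.162

The intermediate concentration in a first-order A→B→C sequence is C_N = k₁C_{M0}(e^(−k₁τ) − e^(−k₂τ))/(k₂−k₁).
e^(−k₁τ) = e^(−0.0759×19.6) = e^(−1.488) = 0.2259; e^(−k₂τ) = e^(−4.430) = 0.01192.
C_N = 0.0759×5.97/(0.226−0.0759) × (0.2259−0.01192) = 3.019×0.2140 = 0.6460 mol/dm³.
C_M = C_{M0}e^(−k₁τ) = 1.349 mol/dm³, so C_P = C_{M0}−C_M−C_N = 3.975 mol/dm³; C_N/C_P = 0.162.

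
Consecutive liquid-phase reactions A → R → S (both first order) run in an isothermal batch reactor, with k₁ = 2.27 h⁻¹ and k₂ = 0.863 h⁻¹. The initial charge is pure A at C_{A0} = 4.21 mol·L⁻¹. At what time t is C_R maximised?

0.687 h

For first-order series the maximum of C_R occurs at t_opt = ln(k₂/k₁)/(k₂−k₁).
= ln(0.863/2.27)/(0.863−2.27) = ln(0.3802)/-1.407 = -0.9671/-1.407 = 0.687 h.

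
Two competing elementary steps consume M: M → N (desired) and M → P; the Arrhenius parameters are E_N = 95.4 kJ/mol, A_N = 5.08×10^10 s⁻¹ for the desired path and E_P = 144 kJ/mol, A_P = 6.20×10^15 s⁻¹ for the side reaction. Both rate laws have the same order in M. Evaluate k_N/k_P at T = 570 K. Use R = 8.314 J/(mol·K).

0.233

Since both paths have the same order in M, the concentration cancels and S_{N/P} = k_N/k_P = (A_N/A_P)·exp[(E_P−E_N)/(RT)].
(E_P−E_N)/(RT) = (144−95.4)×10³/(8.314×570) = 48600/4739 = 10.26.
k_N/k_P = (5.08×10^10/6.20×10^15)·exp(10.26) = 8.194×10^-6 × 28435 = 0.233.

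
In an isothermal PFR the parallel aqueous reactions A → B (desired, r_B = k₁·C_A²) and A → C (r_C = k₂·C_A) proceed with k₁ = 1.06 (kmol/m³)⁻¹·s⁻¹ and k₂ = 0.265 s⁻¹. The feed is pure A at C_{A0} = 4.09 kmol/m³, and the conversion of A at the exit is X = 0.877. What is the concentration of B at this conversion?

C_A = C_{A0}(1−X) = 0.5031 kmol/m³.
Along a PFR/batch, dC_C/dC_A = −r_C/(r_B+r_C) = −k₂/(k₂+k₁·C_A).
Integrating from C_{A0} to C_A: C_C = (0.265/1.06)·ln[(0.265+1.06·4.09)/(0.265+1.06·0.503)] = 0.2500·ln(4.600/0.7983) = 0.4379 kmol/m³.
Then C_B = (C_{A0}−C_A) − C_C = 3.587 − 0.4379 = 3.149 kmol/m³.

3.15 kmol/m³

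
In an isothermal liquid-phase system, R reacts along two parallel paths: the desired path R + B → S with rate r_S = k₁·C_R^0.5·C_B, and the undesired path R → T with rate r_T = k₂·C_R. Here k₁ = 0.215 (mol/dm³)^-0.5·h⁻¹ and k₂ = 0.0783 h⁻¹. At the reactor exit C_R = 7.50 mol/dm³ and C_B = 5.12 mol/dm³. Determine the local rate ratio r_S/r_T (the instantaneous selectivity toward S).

5.13

S_{S/T} = r_S/r_T = (k₁·C_R^0.5·C_B)/(k₂·C_R) = (k₁/k₂)·C_R^-0.5·C_B.
= (0.215×7.500^0.5×5.120) / (0.0783×7.500) = 3.015/0.5872 = 5.13.
The undesired path is higher order in R, so low C_R (CSTR or dilute feed) favours S.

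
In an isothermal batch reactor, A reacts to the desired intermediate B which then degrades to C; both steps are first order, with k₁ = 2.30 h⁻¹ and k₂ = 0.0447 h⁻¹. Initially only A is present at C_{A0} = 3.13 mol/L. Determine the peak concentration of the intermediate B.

Evaluating C_B at t_opt = ln(k₂/k₁)/(k₂−k₁) gives C_{B,max}/C_{A0} = (k₁/k₂)^[k₂/(k₂−k₁)].
= (2.30/0.0447)^(0.0447/(0.0447−2.30)) = (51.45)^(-0.01982) = 0.9249.
C_{B,max} = 0.9249×3.13 = 2.89 mol/L.

2.89 mol/L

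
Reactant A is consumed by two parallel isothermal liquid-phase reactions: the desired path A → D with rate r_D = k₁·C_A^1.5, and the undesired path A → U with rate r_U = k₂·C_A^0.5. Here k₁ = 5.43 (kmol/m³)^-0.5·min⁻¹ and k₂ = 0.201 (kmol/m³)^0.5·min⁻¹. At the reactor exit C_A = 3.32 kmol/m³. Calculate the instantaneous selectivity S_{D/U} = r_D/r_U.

S_{D/U} = r_D/r_U = (k₁·C_A^1.5)/(k₂·C_A^0.5) = (k₁/k₂)·C_A.
= (5.43×3.320^1.5) / (0.201×3.320^0.5) = 32.85/0.3662 = 89.7.
Since the desired path is higher order in A, keeping C_A high (PFR or concentrated feed) favours D.

89.7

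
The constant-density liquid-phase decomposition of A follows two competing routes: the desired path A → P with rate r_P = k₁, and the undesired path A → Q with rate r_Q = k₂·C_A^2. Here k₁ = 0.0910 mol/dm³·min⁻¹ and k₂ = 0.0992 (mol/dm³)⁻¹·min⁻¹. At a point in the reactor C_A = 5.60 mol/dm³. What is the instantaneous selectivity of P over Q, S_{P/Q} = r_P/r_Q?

0.0293

S_{P/Q} = r_P/r_Q = (k₁)/(k₂·C_A^2) = (k₁/k₂)·C_A^-2.
= (0.0910) / (0.0992×5.600^2) = 0.09100/3.111 = 0.0293.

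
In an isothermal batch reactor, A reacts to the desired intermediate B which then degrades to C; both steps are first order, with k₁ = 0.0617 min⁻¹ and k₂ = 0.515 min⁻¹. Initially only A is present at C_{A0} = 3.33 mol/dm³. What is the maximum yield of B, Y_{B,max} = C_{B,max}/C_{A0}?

Evaluating C_B at t_opt = ln(k₂/k₁)/(k₂−k₁) gives C_{B,max}/C_{A0} = (k₁/k₂)^[k₂/(k₂−k₁)].
= (0.0617/0.515)^(0.515/(0.515−0.0617)) = (0.1198)^(1.136) = 0.08975.

0.0898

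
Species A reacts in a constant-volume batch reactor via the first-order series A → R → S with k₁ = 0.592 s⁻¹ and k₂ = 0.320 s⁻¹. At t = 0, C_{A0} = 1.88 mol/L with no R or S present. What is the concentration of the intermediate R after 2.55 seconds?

0.905 mol/L

Solving the coupled first-order balances gives C_R(t) = [k₁/(k₂−k₁)]·C_{A0}·(e^(−k₁t) − e^(−k₂t)).
e^(−k₁t) = e^(−0.592×2.55) = e^(−1.510) = 0.2210; e^(−k₂t) = e^(−0.8160) = 0.4422.
C_R = 0.592×1.88/(0.320−0.592) × (0.2210−0.4422) = (-4.092)×(-0.2212) = 0.9051 mol/L.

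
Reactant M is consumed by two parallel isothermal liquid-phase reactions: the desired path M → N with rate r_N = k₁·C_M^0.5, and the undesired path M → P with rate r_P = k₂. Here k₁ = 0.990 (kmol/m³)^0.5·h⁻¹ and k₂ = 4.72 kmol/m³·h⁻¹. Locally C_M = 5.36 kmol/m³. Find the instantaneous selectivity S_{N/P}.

0.486

S_{N/P} = r_N/r_P = (k₁·C_M^0.5)/(k₂) = (k₁/k₂)·C_M^0.5.
= (0.990×5.360^0.5) / (4.72) = 2.292/4.720 = 0.486.
Since the desired path is higher order in M, keeping C_M high (PFR or concentrated feed) favours N.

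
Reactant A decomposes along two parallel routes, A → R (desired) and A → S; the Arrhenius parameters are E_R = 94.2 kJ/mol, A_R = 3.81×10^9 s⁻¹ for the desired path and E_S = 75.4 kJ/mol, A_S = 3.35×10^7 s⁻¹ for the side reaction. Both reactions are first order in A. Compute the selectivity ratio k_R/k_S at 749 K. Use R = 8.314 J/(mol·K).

5.56

With equal orders, S_{R/S} = k_R/k_S = (A_R/A_S)·exp[(E_S−E_R)/(RT)].
(E_S−E_R)/(RT) = (75.4−94.2)×10³/(8.314×749) = -18800/6227 = -3.019.
k_R/k_S = (3.81×10^9/3.35×10^7)·exp(-3.019) = 113.7 × 0.04885 = 5.56.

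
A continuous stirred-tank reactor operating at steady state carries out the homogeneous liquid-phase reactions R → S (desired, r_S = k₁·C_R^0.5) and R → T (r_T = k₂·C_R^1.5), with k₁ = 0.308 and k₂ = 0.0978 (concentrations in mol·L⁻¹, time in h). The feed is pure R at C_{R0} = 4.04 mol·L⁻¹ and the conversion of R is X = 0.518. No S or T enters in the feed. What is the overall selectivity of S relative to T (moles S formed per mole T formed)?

1.62

Exit C_R = C_{R0}(1−X) = 4.04×0.482 = 1.947 mol·L⁻¹.
Rates in a CSTR are evaluated at the outlet concentration: r_S = 0.308×1.947^0.5 = 0.4298, r_T = 0.0978×1.947^1.5 = 0.2658.
Overall selectivity = C_S/C_T = r_Sτ/(r_Tτ) = r_S/r_T = 1.62.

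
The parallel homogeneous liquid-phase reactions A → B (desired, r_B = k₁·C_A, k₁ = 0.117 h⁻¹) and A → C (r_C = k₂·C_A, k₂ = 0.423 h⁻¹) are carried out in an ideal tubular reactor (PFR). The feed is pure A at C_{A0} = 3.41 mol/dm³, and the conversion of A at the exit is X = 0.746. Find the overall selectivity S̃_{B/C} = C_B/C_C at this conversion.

C_A = C_{A0}(1−X) = 0.8661 mol/dm³.
Both paths are first order in A, so the instantaneous fraction to B is constant: dC_B/d(−C_A) = k₁/(k₁+k₂) = 0.2167.
C_B = 0.2167·(C_{A0}−C_A) = 0.2167×2.544 = 0.551 mol/dm³.
C_C = (C_{A0}−C_A)−C_B = 1.993 mol/dm³; S̃_{B/C} = 0.5512/1.993 = 0.277.

0.277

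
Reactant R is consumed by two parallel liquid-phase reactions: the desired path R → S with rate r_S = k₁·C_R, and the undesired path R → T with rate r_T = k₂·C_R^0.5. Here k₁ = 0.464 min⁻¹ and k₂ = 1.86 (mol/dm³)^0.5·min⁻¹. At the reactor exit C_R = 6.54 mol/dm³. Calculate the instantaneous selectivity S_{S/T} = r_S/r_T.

0.638

S_{S/T} = r_S/r_T = (k₁·C_R)/(k₂·C_R^0.5) = (k₁/k₂)·C_R^0.5.
= (0.464×6.540) / (1.86×6.540^0.5) = 3.035/4.757 = 0.638.
Since the desired path is higher order in R, keeping C_R high (PFR or concentrated feed) favours S.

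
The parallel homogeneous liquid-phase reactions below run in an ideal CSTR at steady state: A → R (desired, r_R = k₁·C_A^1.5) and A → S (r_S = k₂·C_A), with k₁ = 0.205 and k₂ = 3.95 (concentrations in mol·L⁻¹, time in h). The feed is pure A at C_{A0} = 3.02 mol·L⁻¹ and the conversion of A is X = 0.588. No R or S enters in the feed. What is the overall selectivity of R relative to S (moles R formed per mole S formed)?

Exit C_A = C_{A0}(1−X) = 3.02×0.412 = 1.244 mol·L⁻¹.
A CSTR operates uniformly at the exit composition, giving r_R = 0.2845 and r_S = 4.915 (each k·C_A^n at C_A = 1.244).
Overall selectivity = C_R/C_S = r_Rτ/(r_Sτ) = r_R/r_S = 0.0579.

0.0579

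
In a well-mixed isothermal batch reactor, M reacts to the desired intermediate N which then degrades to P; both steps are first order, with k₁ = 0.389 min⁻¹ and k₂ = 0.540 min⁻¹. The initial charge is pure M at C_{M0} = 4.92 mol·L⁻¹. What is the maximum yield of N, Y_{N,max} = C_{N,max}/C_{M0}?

0.309

Evaluating C_N at t_opt = ln(k₂/k₁)/(k₂−k₁) gives C_{N,max}/C_{M0} = (k₁/k₂)^[k₂/(k₂−k₁)].
= (0.389/0.540)^(0.540/(0.540−0.389)) = (0.7204)^(3.576) = 0.3095.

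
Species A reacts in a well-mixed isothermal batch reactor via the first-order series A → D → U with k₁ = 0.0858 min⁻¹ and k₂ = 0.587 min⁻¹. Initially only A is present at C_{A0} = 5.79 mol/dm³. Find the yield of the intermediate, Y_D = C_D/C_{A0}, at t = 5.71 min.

The intermediate concentration in a first-order A→B→C sequence is C_D = k₁C_{A0}(e^(−k₁t) − e^(−k₂t))/(k₂−k₁).
e^(−k₁t) = e^(−0.0858×5.71) = e^(−0.4899) = 0.6127; e^(−k₂t) = e^(−3.352) = 0.03502.
C_D = 0.0858×5.79/(0.587−0.0858) × (0.6127−0.03502) = 0.9912×0.5777 = 0.5726 mol/dm³.
Y_D = C_D/C_{A0} = 0.5726/5.79 = 0.0989.

0.0989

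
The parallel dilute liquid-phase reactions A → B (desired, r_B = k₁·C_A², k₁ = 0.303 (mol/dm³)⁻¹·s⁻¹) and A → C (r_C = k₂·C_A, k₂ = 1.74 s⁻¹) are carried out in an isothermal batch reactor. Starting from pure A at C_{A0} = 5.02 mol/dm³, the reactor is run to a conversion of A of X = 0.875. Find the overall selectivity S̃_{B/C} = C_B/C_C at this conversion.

0.458

C_A = C_{A0}(1−X) = 0.6275 mol/dm³.
Along a PFR/batch, dC_C/dC_A = −r_C/(r_B+r_C) = −k₂/(k₂+k₁·C_A).
Integrating from C_{A0} to C_A: C_C = (1.74/0.303)·ln[(1.74+0.303·5.02)/(1.74+0.303·0.627)] = 5.743·ln(3.261/1.930) = 3.012 mol/dm³.
Then C_B = (C_{A0}−C_A) − C_C = 4.393 − 3.012 = 1.381 mol/dm³.
S̃_{B/C} = C_B/C_C = 1.381/3.012 = 0.458.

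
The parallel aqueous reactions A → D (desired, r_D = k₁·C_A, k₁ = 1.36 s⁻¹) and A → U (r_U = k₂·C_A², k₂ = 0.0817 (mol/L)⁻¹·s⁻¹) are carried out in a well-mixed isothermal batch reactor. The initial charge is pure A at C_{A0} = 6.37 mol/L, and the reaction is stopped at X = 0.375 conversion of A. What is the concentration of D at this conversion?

C_A = C_{A0}(1−X) = 3.981 mol/L.
Along a PFR/batch, dC_D/dC_A = −r_D/(r_D+r_U) = −k₁/(k₁+k₂·C_A).
Integrating from C_{A0} to C_A: C_D = (1.36/0.0817)·ln[(1.36+0.0817·6.37)/(1.36+0.0817·3.98)] = 16.65·ln(1.880/1.685) = 1.824 mol/L.

1.82 mol/L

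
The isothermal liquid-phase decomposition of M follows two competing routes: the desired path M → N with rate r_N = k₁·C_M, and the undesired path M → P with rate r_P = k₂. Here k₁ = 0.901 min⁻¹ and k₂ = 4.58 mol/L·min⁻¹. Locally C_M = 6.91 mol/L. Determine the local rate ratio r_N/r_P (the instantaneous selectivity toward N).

1.36

S_{N/P} = r_N/r_P = (k₁·C_M)/(k₂) = (k₁/k₂)·C_M.
= (0.901×6.910) / (4.58) = 6.226/4.580 = 1.36.
Since the desired path is higher order in M, keeping C_M high (PFR or concentrated feed) favours N.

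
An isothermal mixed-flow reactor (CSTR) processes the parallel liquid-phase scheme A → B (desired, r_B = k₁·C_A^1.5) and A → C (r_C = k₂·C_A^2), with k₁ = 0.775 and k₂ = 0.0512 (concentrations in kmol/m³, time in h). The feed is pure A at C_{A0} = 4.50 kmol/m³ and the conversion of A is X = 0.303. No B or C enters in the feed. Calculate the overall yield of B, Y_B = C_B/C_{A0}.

Exit C_A = C_{A0}(1−X) = 4.50×0.697 = 3.137 kmol/m³.
In a CSTR the entire volume is at exit conditions, so r_B = 0.775×3.137^1.5 = 4.305 and r_C = 0.0512×3.137^2 = 0.5037.
Fraction of consumed A going to B: r_B/(r_B+r_C) = 0.8953.
C_B = 0.8953·C_{A0}·X = 0.8953×4.50×0.303 = 1.22 kmol/m³; Y_B = C_B/C_{A0} = 0.271.

0.271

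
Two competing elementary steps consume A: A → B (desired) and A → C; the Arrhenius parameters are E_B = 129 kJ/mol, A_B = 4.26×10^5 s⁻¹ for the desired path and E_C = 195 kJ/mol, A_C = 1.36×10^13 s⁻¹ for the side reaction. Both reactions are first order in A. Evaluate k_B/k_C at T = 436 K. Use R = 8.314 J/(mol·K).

2.53

With equal orders, S_{B/C} = k_B/k_C = (A_B/A_C)·exp[(E_C−E_B)/(RT)].
(E_C−E_B)/(RT) = (195−129)×10³/(8.314×436) = 66000/3625 = 18.21.
k_B/k_C = (4.26×10^5/1.36×10^13)·exp(18.21) = 3.132×10^-8 × 8.079×10^7 = 2.53.
Since E_B < E_C, lowering the temperature improves selectivity toward B.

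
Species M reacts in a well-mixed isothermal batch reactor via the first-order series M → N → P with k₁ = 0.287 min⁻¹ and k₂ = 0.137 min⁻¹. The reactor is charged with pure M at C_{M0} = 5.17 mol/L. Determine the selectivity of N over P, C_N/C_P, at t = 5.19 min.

1.91

For first-order series with pure M initially, C_N(t) = k₁C_{M0}/(k₂−k₁)·(e^(−k₁t) − e^(−k₂t)).
e^(−k₁t) = e^(−0.287×5.19) = e^(−1.490) = 0.2255; e^(−k₂t) = e^(−0.7110) = 0.4911.
C_N = 0.287×5.17/(0.137−0.287) × (0.2255−0.4911) = (-9.892)×(-0.2657) = 2.628 mol/L.
C_M = C_{M0}e^(−k₁t) = 1.166 mol/L, so C_P = C_{M0}−C_M−C_N = 1.376 mol/L; C_N/C_P = 1.91.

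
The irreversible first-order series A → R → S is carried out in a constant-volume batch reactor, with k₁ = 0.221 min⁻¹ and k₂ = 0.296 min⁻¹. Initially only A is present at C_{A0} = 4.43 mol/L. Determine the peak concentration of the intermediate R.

1.40 mol/L

For a first-order series the maximum intermediate yield is C_{R,max}/C_{A0} = (k₁/k₂)^[k₂/(k₂−k₁)].
= (0.221/0.296)^(0.296/(0.296−0.221)) = (0.7466)^(3.947) = 0.3156.
C_{R,max} = 0.3156×4.43 = 1.40 mol/L.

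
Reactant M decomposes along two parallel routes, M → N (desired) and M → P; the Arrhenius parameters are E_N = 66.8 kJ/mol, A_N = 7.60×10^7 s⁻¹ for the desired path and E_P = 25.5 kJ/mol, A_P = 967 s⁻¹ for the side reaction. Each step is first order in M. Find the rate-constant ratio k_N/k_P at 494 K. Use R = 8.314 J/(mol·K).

Since both paths have the same order in M, the concentration cancels and S_{N/P} = k_N/k_P = (A_N/A_P)·exp[(E_P−E_N)/(RT)].
(E_P−E_N)/(RT) = (25.5−66.8)×10³/(8.314×494) = -41300/4107 = -10.06.
k_N/k_P = (7.60×10^7/967)·exp(-10.06) = 78594 × 4.294×10^-5 = 3.37.

3.37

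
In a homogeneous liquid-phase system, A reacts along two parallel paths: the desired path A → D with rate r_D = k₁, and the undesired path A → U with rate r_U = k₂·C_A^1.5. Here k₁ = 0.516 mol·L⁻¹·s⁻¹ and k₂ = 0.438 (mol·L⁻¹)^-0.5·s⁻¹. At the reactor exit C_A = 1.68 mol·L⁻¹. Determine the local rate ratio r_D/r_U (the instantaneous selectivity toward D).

S_{D/U} = r_D/r_U = (k₁)/(k₂·C_A^1.5) = (k₁/k₂)·C_A^-1.5.
= (0.516) / (0.438×1.680^1.5) = 0.5160/0.9538 = 0.541.
The undesired path is higher order in A, so low C_A (CSTR or dilute feed) favours D.

0.541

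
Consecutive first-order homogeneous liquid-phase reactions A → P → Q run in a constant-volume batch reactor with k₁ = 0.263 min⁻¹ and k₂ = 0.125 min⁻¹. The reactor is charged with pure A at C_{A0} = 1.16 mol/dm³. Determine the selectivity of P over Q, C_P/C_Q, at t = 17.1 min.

The intermediate concentration in a first-order A→B→C sequence is C_P = k₁C_{A0}(e^(−k₁t) − e^(−k₂t))/(k₂−k₁).
e^(−k₁t) = e^(−0.263×17.1) = e^(−4.497) = 0.01114; e^(−k₂t) = e^(−2.138) = 0.1179.
C_P = 0.263×1.16/(0.125−0.263) × (0.01114−0.1179) = (-2.211)×(-0.1068) = 0.2361 mol/dm³.
C_A = C_{A0}e^(−k₁t) = 0.01292 mol/dm³, so C_Q = C_{A0}−C_A−C_P = 0.9110 mol/dm³; C_P/C_Q = 0.259.

0.259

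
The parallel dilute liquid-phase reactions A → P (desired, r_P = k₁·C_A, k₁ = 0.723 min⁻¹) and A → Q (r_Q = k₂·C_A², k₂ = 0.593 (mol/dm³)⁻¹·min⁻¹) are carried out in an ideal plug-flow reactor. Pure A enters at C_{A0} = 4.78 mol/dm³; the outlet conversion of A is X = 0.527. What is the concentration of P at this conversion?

C_A = C_{A0}(1−X) = 2.261 mol/dm³.
Along a PFR/batch, dC_P/dC_A = −r_P/(r_P+r_Q) = −k₁/(k₁+k₂·C_A).
Integrating from C_{A0} to C_A: C_P = (0.723/0.593)·ln[(0.723+0.593·4.78)/(0.723+0.593·2.26)] = 1.219·ln(3.558/2.064) = 0.6639 mol/dm³.

0.664 mol/dm³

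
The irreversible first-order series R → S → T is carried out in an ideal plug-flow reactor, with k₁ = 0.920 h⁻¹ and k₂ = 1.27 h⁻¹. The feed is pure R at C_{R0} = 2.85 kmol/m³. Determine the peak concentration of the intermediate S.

0.885 kmol/m³

At the optimum, C_{S,max}/C_{R0} = (k₁/k₂)^[k₂/(k₂−k₁)].
= (0.920/1.27)^(1.27/(1.27−0.920)) = (0.7244)^(3.629) = 0.3104.
C_{S,max} = 0.3104×2.85 = 0.885 kmol/m³.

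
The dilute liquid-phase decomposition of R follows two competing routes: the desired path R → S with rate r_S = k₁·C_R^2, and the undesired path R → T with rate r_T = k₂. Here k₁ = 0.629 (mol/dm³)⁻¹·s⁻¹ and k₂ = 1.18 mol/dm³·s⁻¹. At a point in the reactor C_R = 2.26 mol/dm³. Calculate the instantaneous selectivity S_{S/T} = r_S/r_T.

S_{S/T} = r_S/r_T = (k₁·C_R^2)/(k₂) = (k₁/k₂)·C_R^2.
= (0.629×2.260^2) / (1.18) = 3.213/1.180 = 2.72.

2.72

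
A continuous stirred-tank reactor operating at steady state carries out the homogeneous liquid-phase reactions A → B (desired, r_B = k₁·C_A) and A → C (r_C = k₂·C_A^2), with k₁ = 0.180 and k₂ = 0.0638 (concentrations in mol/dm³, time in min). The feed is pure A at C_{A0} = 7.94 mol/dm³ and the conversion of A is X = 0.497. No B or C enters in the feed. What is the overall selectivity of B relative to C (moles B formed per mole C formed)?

Exit C_A = C_{A0}(1−X) = 7.94×0.503 = 3.994 mol/dm³.
A CSTR operates uniformly at the exit composition, giving r_B = 0.7189 and r_C = 1.018 (each k·C_A^n at C_A = 3.994).
Overall selectivity = C_B/C_C = r_Bτ/(r_Cτ) = r_B/r_C = 0.706.

0.706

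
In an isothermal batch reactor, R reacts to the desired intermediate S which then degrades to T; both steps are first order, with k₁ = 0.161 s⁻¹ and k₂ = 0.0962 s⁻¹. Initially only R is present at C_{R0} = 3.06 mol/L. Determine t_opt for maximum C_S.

7.95 s

Setting dC_S/dt = 0 gives t_opt = ln(k₂/k₁)/(k₂−k₁).
= ln(0.0962/0.161)/(0.0962−0.161) = ln(0.5975)/-0.06480 = -0.5150/-0.06480 = 7.95 s.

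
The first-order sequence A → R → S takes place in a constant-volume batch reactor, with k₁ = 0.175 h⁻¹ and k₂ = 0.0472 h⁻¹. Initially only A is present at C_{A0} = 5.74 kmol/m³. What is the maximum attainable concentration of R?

For a first-order series the maximum intermediate yield is C_{R,max}/C_{A0} = (k₁/k₂)^[k₂/(k₂−k₁)].
= (0.175/0.0472)^(0.0472/(0.0472−0.175)) = (3.708)^(-0.3693) = 0.6163.
C_{R,max} = 0.6163×5.74 = 3.54 kmol/m³.

3.54 kmol/m³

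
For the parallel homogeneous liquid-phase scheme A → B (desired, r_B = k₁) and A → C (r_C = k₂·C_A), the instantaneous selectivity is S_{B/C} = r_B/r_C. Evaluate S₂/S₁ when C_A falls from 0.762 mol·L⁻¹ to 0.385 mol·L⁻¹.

1.98

S_{B/C} = (k₁/k₂)·C_A⁻¹, so S₂/S₁ = (C_{A,2}/C_{A,1})⁻¹.
= 0.762/0.385 = 1.98.
Selectivity toward B rises as C_A falls — low-concentration operation is favoured.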